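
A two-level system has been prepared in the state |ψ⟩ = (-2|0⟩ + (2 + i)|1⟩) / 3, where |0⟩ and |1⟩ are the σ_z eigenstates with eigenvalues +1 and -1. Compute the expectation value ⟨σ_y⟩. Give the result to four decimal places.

⟨σ_y⟩ = 2 Im(a* b)/(|a|²+|b|²) with a = -2, b = (2 + i).
a* b = (-4 - 2i), so ⟨σ_y⟩ = -4/9.

-0.4444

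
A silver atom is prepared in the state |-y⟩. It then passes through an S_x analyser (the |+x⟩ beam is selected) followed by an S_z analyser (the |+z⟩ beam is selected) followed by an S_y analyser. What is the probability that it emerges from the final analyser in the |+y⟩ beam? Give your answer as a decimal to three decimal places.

First analyser (S_x): from |-y⟩, P(|+x⟩) = 1/2.
After stage 1 the state is |+x⟩; P(|+z⟩) = |⟨+z|+x⟩|² = 1/2.
After stage 2 the state is |+z⟩; P(|+y⟩) = |⟨+y|+z⟩|² = 1/2.
Joint probability = 1/2 × 1/2 × 1/2 = 0.125.

0.125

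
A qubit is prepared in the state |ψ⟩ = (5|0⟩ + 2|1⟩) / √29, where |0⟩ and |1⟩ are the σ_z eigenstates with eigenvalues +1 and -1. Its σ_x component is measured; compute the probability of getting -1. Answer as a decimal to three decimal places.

0.155

|-x⟩ = (|0⟩ - |1⟩)/√2, so ⟨-x|ψ⟩ = (3) / (√2·√29).
P = |3|² / 58 = 9/58.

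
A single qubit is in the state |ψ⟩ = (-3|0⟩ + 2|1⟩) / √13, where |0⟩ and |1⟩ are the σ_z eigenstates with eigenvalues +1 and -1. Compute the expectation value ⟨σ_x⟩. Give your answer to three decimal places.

-0.923

⟨σ_x⟩ = 2 Re(a* b)/(|a|²+|b|²) with a = -3, b = 2.
a* b = -6, so ⟨σ_x⟩ = -12/13.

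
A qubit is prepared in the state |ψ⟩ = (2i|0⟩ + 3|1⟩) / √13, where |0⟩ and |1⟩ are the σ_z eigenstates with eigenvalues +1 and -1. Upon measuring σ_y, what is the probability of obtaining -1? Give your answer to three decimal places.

|-y⟩ = (|0⟩ - i|1⟩)/√2, so ⟨-y|ψ⟩ = (5i) / (√2·√13).
P = |5i|² / 26 = 25/26.

0.962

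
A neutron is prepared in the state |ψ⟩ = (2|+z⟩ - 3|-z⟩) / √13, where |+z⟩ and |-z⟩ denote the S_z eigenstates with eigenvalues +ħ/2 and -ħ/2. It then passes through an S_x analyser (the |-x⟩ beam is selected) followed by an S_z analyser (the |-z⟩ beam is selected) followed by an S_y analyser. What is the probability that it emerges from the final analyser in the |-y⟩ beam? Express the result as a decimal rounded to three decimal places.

First analyser (S_x): P(|-x⟩) = |⟨-x|ψ⟩|² = 25/26.
After stage 1 the state is |-x⟩; P(|-z⟩) = |⟨-z|-x⟩|² = 1/2.
After stage 2 the state is |-z⟩; P(|-y⟩) = |⟨-y|-z⟩|² = 1/2.
Joint probability = 25/26 × 1/2 × 1/2 = 0.240.

0.240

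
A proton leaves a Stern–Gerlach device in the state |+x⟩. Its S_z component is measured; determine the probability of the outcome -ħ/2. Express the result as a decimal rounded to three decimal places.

0.500

In the S_z basis, |+x⟩ = (|↑⟩ + |↓⟩)/√2 and |-z⟩ = |↓⟩.
|⟨-z|+x⟩|² = 1/2.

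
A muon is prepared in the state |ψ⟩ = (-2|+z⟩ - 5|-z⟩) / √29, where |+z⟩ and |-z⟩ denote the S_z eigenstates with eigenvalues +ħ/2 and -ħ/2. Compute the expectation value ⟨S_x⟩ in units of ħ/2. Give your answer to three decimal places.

0.690

⟨σ_x⟩ = 2 Re(a* b)/(|a|²+|b|²) with a = -2, b = -5.
a* b = 10, so ⟨σ_x⟩ = 20/29.
⟨S_x⟩ = (ħ/2)·⟨σ_x⟩.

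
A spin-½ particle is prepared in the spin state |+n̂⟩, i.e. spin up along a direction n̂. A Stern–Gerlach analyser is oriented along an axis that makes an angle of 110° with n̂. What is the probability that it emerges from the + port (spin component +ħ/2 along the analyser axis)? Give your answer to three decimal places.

For spin-½, the probability of finding spin-up along an axis at angle θ to the initial spin direction is cos²(θ/2); spin-down is sin²(θ/2).
θ = 110°, so P = cos²(55°) ≈ 0.329.

0.329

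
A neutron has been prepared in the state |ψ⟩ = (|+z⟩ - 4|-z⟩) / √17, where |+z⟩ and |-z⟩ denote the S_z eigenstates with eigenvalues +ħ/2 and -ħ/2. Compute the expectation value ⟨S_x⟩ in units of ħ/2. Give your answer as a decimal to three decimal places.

⟨σ_x⟩ = 2 Re(a* b)/(|a|²+|b|²) with a = 1, b = -4.
a* b = -4, so ⟨σ_x⟩ = -8/17.
⟨S_x⟩ = (ħ/2)·⟨σ_x⟩.

-0.471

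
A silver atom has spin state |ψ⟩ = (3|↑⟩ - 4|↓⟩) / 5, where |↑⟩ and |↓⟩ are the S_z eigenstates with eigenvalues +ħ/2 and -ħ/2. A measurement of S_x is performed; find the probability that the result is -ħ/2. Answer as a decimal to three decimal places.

0.980

|-x⟩ = (|↑⟩ - |↓⟩)/√2, so ⟨-x|ψ⟩ = (7) / (√2·5).
P = |7|² / 50 = 49/50.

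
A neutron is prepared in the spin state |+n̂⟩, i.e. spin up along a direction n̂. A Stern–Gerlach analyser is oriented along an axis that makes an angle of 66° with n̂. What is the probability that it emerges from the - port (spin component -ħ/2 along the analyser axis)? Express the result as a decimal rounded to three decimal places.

0.297

For spin-½, the probability of finding spin-up along an axis at angle θ to the initial spin direction is cos²(θ/2); spin-down is sin²(θ/2).
θ = 66°, so P = sin²(33°) ≈ 0.297.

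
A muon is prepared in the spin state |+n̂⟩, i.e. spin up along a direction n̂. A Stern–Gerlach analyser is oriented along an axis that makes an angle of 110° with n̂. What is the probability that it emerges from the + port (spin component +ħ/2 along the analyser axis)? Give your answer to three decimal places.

For spin-½, the probability of finding spin-up along an axis at angle θ to the initial spin direction is cos²(θ/2); spin-down is sin²(θ/2).
θ = 110°, so P = cos²(55°) ≈ 0.329.

0.329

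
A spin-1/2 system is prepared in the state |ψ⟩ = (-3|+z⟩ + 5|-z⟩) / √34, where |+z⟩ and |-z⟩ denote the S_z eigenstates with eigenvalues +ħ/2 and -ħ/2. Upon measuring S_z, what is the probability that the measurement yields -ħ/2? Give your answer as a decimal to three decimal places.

0.735

The -ħ/2 outcome corresponds to |-z⟩. Its amplitude in |ψ⟩ is 5/√34.
P = |5|² / 34 = 25/34.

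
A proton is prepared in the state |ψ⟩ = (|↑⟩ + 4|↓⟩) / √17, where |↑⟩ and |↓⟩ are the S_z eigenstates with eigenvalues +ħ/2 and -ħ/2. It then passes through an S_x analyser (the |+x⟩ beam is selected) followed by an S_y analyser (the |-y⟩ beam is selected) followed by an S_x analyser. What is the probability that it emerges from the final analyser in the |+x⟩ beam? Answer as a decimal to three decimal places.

0.184

First analyser (S_x): P(|+x⟩) = |⟨+x|ψ⟩|² = 25/34.
After stage 1 the state is |+x⟩; P(|-y⟩) = |⟨-y|+x⟩|² = 1/2.
After stage 2 the state is |-y⟩; P(|+x⟩) = |⟨+x|-y⟩|² = 1/2.
Joint probability = 25/34 × 1/2 × 1/2 = 0.184.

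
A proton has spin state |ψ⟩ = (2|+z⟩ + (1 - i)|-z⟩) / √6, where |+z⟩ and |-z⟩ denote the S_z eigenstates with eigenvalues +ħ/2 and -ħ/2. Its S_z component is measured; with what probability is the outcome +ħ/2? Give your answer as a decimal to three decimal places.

The +ħ/2 outcome corresponds to |+z⟩. Its amplitude in |ψ⟩ is 2/√6.
P = |2|² / 6 = 4/6.

0.667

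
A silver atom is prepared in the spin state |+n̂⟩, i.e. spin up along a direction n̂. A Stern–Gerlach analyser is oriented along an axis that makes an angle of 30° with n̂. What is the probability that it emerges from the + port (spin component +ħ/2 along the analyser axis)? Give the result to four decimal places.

For spin-½, the probability of finding spin-up along an axis at angle θ to the initial spin direction is cos²(θ/2); spin-down is sin²(θ/2).
θ = 30°, so P = cos²(15°) ≈ 0.9330.

0.9330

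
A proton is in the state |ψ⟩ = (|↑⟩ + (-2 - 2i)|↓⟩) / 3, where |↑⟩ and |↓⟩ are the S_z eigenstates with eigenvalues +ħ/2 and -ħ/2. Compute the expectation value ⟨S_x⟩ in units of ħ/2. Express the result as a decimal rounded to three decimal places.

-0.444

⟨σ_x⟩ = 2 Re(a* b)/(|a|²+|b|²) with a = 1, b = (-2 - 2i).
a* b = (-2 - 2i), so ⟨σ_x⟩ = -4/9.
⟨S_x⟩ = (ħ/2)·⟨σ_x⟩.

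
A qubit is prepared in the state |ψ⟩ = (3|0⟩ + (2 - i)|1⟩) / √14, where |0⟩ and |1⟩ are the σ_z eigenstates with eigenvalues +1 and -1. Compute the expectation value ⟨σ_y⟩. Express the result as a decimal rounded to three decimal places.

⟨σ_y⟩ = 2 Im(a* b)/(|a|²+|b|²) with a = 3, b = (2 - i).
a* b = (6 - 3i), so ⟨σ_y⟩ = -6/14.

-0.429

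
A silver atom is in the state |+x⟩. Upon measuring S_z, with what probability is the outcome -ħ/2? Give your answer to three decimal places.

0.500

In the S_z basis, |+x⟩ = (|↑⟩ + |↓⟩)/√2 and |-z⟩ = |↓⟩.
|⟨-z|+x⟩|² = 1/2.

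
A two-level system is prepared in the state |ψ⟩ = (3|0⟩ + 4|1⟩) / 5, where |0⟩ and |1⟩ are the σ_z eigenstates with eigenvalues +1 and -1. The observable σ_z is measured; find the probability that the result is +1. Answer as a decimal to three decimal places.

0.360

The +1 outcome corresponds to |0⟩. Its amplitude in |ψ⟩ is 3/5.
P = |3|² / 25 = 9/25.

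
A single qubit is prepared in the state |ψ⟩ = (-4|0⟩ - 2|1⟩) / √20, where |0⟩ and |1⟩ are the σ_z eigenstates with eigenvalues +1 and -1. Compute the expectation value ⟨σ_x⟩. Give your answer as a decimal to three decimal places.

0.800

⟨σ_x⟩ = 2 Re(a* b)/(|a|²+|b|²) with a = -4, b = -2.
a* b = 8, so ⟨σ_x⟩ = 16/20.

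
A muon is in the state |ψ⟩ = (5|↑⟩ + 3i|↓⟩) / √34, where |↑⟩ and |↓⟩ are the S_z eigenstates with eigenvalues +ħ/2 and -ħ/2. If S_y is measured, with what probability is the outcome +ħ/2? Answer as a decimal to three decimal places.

0.941

|+y⟩ = (|↑⟩ + i|↓⟩)/√2, so ⟨+y|ψ⟩ = (8) / (√2·√34).
P = |8|² / 68 = 64/68.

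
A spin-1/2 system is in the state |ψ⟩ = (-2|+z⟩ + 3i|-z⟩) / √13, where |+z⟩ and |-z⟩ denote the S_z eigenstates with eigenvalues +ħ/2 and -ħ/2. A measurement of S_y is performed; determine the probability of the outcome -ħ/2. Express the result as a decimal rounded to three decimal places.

|-y⟩ = (|+z⟩ - i|-z⟩)/√2, so ⟨-y|ψ⟩ = (-5) / (√2·√13).
P = |-5|² / 26 = 25/26.

0.962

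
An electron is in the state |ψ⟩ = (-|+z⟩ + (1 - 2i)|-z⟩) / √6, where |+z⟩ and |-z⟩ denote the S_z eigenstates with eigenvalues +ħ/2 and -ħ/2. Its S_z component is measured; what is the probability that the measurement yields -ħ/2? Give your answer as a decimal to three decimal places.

0.833

The -ħ/2 outcome corresponds to |-z⟩. Its amplitude in |ψ⟩ is (1 - 2i)/√6.
P = |1 - 2i|² / 6 = 5/6.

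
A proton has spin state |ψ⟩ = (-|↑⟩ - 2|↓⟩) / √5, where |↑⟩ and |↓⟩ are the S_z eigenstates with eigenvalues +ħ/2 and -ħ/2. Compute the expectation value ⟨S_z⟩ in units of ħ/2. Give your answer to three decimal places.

-0.600

⟨σ_z⟩ = |a|² - |b|² divided by |a|²+|b|², with a, b the |↑⟩, |↓⟩ amplitudes.
= (1 - 4)/5 = -3/5.
⟨S_z⟩ = (ħ/2)·⟨σ_z⟩.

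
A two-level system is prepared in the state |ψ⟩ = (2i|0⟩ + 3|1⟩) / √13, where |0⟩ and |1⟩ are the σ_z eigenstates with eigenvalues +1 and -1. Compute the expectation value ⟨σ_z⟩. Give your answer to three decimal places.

⟨σ_z⟩ = |a|² - |b|² divided by |a|²+|b|², with a, b the |0⟩, |1⟩ amplitudes.
= (4 - 9)/13 = -5/13.

-0.385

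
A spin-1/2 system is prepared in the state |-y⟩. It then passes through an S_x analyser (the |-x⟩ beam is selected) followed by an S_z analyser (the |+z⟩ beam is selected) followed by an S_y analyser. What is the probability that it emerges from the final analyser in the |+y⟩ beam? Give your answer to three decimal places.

0.125

First analyser (S_x): from |-y⟩, P(|-x⟩) = 1/2.
After stage 1 the state is |-x⟩; P(|+z⟩) = |⟨+z|-x⟩|² = 1/2.
After stage 2 the state is |+z⟩; P(|+y⟩) = |⟨+y|+z⟩|² = 1/2.
Joint probability = 1/2 × 1/2 × 1/2 = 0.125.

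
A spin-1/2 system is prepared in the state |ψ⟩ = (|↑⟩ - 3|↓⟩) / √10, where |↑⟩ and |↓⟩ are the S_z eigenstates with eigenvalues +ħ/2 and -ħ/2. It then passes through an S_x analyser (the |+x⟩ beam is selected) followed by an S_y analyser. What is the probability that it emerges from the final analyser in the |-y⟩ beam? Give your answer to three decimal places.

0.100

First analyser (S_x): P(|+x⟩) = |⟨+x|ψ⟩|² = 4/20.
After stage 1 the state is |+x⟩; P(|-y⟩) = |⟨-y|+x⟩|² = 1/2.
Joint probability = 4/20 × 1/2 = 0.100.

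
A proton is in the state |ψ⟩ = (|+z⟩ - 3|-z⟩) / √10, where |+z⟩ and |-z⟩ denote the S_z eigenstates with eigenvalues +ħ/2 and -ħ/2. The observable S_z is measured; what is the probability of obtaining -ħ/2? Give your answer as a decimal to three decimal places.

The -ħ/2 outcome corresponds to |-z⟩. Its amplitude in |ψ⟩ is -3/√10.
P = |-3|² / 10 = 9/10.

0.900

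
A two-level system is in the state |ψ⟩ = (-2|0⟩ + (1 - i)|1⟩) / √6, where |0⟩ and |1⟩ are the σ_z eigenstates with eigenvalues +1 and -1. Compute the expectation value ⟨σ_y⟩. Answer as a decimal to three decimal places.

0.667

⟨σ_y⟩ = 2 Im(a* b)/(|a|²+|b|²) with a = -2, b = (1 - i).
a* b = (-2 + 2i), so ⟨σ_y⟩ = 4/6.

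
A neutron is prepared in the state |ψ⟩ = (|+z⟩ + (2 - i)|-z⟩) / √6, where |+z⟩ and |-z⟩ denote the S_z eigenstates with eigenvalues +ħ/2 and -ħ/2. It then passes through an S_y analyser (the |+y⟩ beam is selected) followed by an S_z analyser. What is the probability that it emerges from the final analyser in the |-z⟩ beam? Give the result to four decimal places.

First analyser (S_y): P(|+y⟩) = |⟨+y|ψ⟩|² = 4/12.
After stage 1 the state is |+y⟩; P(|-z⟩) = |⟨-z|+y⟩|² = 1/2.
Joint probability = 4/12 × 1/2 = 0.1667.

0.1667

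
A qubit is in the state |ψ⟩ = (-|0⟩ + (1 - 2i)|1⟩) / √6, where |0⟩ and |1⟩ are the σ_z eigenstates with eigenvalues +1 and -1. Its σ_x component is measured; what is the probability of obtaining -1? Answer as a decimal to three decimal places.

0.667

|-x⟩ = (|0⟩ - |1⟩)/√2, so ⟨-x|ψ⟩ = (-2 + 2i) / (√2·√6).
P = |-2 + 2i|² / 12 = 8/12.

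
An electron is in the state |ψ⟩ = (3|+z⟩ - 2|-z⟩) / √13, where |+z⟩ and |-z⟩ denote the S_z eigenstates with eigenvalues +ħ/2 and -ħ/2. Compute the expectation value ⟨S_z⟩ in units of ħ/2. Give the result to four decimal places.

⟨σ_z⟩ = |a|² - |b|² divided by |a|²+|b|², with a, b the |+z⟩, |-z⟩ amplitudes.
= (9 - 4)/13 = 5/13.
⟨S_z⟩ = (ħ/2)·⟨σ_z⟩.

0.3846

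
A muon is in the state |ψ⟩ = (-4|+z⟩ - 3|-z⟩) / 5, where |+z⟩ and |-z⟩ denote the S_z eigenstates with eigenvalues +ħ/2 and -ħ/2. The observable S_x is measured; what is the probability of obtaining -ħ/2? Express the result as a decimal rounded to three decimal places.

0.020

|-x⟩ = (|+z⟩ - |-z⟩)/√2, so ⟨-x|ψ⟩ = (-1) / (√2·5).
P = |-1|² / 50 = 1/50.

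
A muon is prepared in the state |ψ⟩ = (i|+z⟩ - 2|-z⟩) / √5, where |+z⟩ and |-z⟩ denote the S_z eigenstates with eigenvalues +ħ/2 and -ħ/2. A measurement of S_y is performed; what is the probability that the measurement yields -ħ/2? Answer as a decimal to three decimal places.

0.100

|-y⟩ = (|+z⟩ - i|-z⟩)/√2, so ⟨-y|ψ⟩ = (-i) / (√2·√5).
P = |-i|² / 10 = 1/10.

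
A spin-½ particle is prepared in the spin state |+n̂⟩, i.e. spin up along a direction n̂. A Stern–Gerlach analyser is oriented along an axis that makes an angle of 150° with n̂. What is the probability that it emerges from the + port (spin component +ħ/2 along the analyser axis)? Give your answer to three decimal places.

For spin-½, the probability of finding spin-up along an axis at angle θ to the initial spin direction is cos²(θ/2); spin-down is sin²(θ/2).
θ = 150°, so P = cos²(75°) ≈ 0.067.

0.067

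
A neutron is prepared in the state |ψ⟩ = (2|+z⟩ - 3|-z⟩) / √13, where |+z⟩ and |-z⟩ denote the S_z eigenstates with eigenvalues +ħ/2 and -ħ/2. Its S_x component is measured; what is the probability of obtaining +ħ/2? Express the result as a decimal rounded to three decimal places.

|+x⟩ = (|+z⟩ + |-z⟩)/√2, so ⟨+x|ψ⟩ = (-1) / (√2·√13).
P = |-1|² / 26 = 1/26.

0.038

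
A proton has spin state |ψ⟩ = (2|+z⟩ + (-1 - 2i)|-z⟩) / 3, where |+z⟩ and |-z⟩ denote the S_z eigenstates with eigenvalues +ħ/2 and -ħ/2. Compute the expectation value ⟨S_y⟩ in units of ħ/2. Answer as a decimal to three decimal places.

⟨σ_y⟩ = 2 Im(a* b)/(|a|²+|b|²) with a = 2, b = (-1 - 2i).
a* b = (-2 - 4i), so ⟨σ_y⟩ = -8/9.
⟨S_y⟩ = (ħ/2)·⟨σ_y⟩.

-0.889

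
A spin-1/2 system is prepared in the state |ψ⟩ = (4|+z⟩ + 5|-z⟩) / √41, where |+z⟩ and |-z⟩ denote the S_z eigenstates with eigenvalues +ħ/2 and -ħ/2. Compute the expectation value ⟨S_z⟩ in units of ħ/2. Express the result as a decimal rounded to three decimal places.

-0.220

⟨σ_z⟩ = |a|² - |b|² divided by |a|²+|b|², with a, b the |+z⟩, |-z⟩ amplitudes.
= (16 - 25)/41 = -9/41.
⟨S_z⟩ = (ħ/2)·⟨σ_z⟩.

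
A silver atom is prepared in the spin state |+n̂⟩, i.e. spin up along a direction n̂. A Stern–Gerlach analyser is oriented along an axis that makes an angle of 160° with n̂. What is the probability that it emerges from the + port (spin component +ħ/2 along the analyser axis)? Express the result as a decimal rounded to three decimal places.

0.030

For spin-½, the probability of finding spin-up along an axis at angle θ to the initial spin direction is cos²(θ/2); spin-down is sin²(θ/2).
θ = 160°, so P = cos²(80°) ≈ 0.030.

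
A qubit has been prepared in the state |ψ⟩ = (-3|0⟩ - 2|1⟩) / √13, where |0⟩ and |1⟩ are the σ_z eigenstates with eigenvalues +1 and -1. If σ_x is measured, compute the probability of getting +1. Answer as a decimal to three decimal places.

|+x⟩ = (|0⟩ + |1⟩)/√2, so ⟨+x|ψ⟩ = (-5) / (√2·√13).
P = |-5|² / 26 = 25/26.

0.962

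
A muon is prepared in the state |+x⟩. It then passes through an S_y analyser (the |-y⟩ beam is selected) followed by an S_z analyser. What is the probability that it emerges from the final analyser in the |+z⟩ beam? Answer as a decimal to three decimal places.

First analyser (S_y): from |+x⟩, P(|-y⟩) = 1/2.
After stage 1 the state is |-y⟩; P(|+z⟩) = |⟨+z|-y⟩|² = 1/2.
Joint probability = 1/2 × 1/2 = 0.250.

0.250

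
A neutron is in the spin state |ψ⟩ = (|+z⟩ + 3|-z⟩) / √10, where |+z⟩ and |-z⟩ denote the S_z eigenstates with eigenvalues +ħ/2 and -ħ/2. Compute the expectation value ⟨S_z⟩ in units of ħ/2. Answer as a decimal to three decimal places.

-0.800

⟨σ_z⟩ = |a|² - |b|² divided by |a|²+|b|², with a, b the |+z⟩, |-z⟩ amplitudes.
= (1 - 9)/10 = -8/10.
⟨S_z⟩ = (ħ/2)·⟨σ_z⟩.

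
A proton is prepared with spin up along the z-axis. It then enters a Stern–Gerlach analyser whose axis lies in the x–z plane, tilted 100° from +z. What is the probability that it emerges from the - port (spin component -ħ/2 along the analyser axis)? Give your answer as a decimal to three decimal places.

For spin-½, the probability of finding spin-up along an axis at angle θ to the initial spin direction is cos²(θ/2); spin-down is sin²(θ/2).
θ = 100°, so P = sin²(50°) ≈ 0.587.

0.587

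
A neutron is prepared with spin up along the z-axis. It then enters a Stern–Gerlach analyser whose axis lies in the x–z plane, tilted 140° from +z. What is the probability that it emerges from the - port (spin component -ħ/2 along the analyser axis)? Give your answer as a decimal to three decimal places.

0.883

For spin-½, the probability of finding spin-up along an axis at angle θ to the initial spin direction is cos²(θ/2); spin-down is sin²(θ/2).
θ = 140°, so P = sin²(70°) ≈ 0.883.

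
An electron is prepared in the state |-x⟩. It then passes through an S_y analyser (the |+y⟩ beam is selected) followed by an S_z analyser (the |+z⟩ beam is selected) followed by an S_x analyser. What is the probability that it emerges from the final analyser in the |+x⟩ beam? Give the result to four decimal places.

First analyser (S_y): from |-x⟩, P(|+y⟩) = 1/2.
After stage 1 the state is |+y⟩; P(|+z⟩) = |⟨+z|+y⟩|² = 1/2.
After stage 2 the state is |+z⟩; P(|+x⟩) = |⟨+x|+z⟩|² = 1/2.
Joint probability = 1/2 × 1/2 × 1/2 = 0.1250.

0.1250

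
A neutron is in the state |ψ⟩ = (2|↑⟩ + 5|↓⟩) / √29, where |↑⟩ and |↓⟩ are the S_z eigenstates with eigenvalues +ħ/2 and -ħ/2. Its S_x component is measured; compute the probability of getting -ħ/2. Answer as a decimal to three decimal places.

0.155

|-x⟩ = (|↑⟩ - |↓⟩)/√2, so ⟨-x|ψ⟩ = (-3) / (√2·√29).
P = |-3|² / 58 = 9/58.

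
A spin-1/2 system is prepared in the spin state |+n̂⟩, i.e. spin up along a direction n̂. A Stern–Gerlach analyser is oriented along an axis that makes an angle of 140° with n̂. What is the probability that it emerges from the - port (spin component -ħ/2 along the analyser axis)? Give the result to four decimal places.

0.8830

For spin-½, the probability of finding spin-up along an axis at angle θ to the initial spin direction is cos²(θ/2); spin-down is sin²(θ/2).
θ = 140°, so P = sin²(70°) ≈ 0.8830.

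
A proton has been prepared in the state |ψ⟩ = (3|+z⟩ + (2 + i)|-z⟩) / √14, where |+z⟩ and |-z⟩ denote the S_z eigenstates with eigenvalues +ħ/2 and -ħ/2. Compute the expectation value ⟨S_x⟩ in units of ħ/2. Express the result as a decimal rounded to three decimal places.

⟨σ_x⟩ = 2 Re(a* b)/(|a|²+|b|²) with a = 3, b = (2 + i).
a* b = (6 + 3i), so ⟨σ_x⟩ = 12/14.
⟨S_x⟩ = (ħ/2)·⟨σ_x⟩.

0.857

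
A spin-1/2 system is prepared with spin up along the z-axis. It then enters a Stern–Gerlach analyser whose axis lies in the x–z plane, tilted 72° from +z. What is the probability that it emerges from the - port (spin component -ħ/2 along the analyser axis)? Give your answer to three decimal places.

0.345

For spin-½, the probability of finding spin-up along an axis at angle θ to the initial spin direction is cos²(θ/2); spin-down is sin²(θ/2).
θ = 72°, so P = sin²(36°) ≈ 0.345.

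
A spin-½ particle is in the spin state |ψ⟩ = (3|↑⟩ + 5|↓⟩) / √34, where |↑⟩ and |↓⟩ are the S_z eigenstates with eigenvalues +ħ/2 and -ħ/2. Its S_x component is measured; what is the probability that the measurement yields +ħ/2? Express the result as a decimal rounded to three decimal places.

|+x⟩ = (|↑⟩ + |↓⟩)/√2, so ⟨+x|ψ⟩ = (8) / (√2·√34).
P = |8|² / 68 = 64/68.

0.941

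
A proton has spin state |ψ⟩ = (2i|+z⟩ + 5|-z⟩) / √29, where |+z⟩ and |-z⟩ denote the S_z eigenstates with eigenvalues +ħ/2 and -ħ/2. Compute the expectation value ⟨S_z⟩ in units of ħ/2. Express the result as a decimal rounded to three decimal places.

⟨σ_z⟩ = |a|² - |b|² divided by |a|²+|b|², with a, b the |+z⟩, |-z⟩ amplitudes.
= (4 - 25)/29 = -21/29.
⟨S_z⟩ = (ħ/2)·⟨σ_z⟩.

-0.724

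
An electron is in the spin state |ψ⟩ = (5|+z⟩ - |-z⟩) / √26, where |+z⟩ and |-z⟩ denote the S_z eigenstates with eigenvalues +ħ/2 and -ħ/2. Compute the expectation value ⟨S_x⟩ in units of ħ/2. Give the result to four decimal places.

-0.3846

⟨σ_x⟩ = 2 Re(a* b)/(|a|²+|b|²) with a = 5, b = -1.
a* b = -5, so ⟨σ_x⟩ = -10/26.
⟨S_x⟩ = (ħ/2)·⟨σ_x⟩.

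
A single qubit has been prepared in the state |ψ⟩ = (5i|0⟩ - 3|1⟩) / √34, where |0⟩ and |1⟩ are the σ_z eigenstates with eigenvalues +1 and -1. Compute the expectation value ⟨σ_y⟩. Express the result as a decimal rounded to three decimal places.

⟨σ_y⟩ = 2 Im(a* b)/(|a|²+|b|²) with a = 5i, b = -3.
a* b = 15i, so ⟨σ_y⟩ = 30/34.

0.882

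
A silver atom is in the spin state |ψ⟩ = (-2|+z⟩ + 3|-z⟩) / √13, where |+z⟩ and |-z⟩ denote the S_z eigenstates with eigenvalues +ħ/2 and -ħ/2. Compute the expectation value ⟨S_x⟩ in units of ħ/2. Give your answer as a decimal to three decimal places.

-0.923

⟨σ_x⟩ = 2 Re(a* b)/(|a|²+|b|²) with a = -2, b = 3.
a* b = -6, so ⟨σ_x⟩ = -12/13.
⟨S_x⟩ = (ħ/2)·⟨σ_x⟩.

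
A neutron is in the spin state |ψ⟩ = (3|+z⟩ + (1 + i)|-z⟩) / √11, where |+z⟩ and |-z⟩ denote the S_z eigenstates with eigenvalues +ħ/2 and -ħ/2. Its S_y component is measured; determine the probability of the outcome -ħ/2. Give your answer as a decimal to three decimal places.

0.227

|-y⟩ = (|+z⟩ - i|-z⟩)/√2, so ⟨-y|ψ⟩ = (2 + i) / (√2·√11).
P = |2 + i|² / 22 = 5/22.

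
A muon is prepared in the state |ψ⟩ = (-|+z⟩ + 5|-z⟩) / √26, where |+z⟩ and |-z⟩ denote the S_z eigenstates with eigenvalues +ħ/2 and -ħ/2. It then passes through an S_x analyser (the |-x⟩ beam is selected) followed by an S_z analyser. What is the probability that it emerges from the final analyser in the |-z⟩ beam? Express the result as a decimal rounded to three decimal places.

0.346

First analyser (S_x): P(|-x⟩) = |⟨-x|ψ⟩|² = 36/52.
After stage 1 the state is |-x⟩; P(|-z⟩) = |⟨-z|-x⟩|² = 1/2.
Joint probability = 36/52 × 1/2 = 0.346.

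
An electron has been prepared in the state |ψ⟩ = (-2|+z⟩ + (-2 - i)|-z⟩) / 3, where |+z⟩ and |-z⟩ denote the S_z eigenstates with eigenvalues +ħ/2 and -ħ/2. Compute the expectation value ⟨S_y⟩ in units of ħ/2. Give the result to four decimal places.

0.4444

⟨σ_y⟩ = 2 Im(a* b)/(|a|²+|b|²) with a = -2, b = (-2 - i).
a* b = (4 + 2i), so ⟨σ_y⟩ = 4/9.
⟨S_y⟩ = (ħ/2)·⟨σ_y⟩.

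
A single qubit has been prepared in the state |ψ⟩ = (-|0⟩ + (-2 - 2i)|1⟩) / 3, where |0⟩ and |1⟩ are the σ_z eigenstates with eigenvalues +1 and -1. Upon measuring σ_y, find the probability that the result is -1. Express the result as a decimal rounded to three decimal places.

0.278

|-y⟩ = (|0⟩ - i|1⟩)/√2, so ⟨-y|ψ⟩ = (1 - 2i) / (√2·3).
P = |1 - 2i|² / 18 = 5/18.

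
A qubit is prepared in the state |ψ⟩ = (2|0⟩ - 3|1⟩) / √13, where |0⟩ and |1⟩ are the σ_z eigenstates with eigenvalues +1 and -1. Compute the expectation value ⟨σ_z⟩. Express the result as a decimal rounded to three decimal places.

-0.385

⟨σ_z⟩ = |a|² - |b|² divided by |a|²+|b|², with a, b the |0⟩, |1⟩ amplitudes.
= (4 - 9)/13 = -5/13.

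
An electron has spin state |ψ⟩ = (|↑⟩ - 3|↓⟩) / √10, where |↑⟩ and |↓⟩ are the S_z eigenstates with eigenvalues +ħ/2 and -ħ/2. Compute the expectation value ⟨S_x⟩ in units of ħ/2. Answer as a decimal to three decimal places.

⟨σ_x⟩ = 2 Re(a* b)/(|a|²+|b|²) with a = 1, b = -3.
a* b = -3, so ⟨σ_x⟩ = -6/10.
⟨S_x⟩ = (ħ/2)·⟨σ_x⟩.

-0.600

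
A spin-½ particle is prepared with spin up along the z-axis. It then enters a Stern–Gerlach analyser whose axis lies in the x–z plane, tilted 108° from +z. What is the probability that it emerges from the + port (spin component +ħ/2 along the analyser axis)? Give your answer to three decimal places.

0.345

For spin-½, the probability of finding spin-up along an axis at angle θ to the initial spin direction is cos²(θ/2); spin-down is sin²(θ/2).
θ = 108°, so P = cos²(54°) ≈ 0.345.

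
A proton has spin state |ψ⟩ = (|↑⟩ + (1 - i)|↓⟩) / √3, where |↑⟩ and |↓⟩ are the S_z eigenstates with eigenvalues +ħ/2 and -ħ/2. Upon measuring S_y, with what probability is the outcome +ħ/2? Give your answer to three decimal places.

|+y⟩ = (|↑⟩ + i|↓⟩)/√2, so ⟨+y|ψ⟩ = (-i) / (√2·√3).
P = |-i|² / 6 = 1/6.

0.167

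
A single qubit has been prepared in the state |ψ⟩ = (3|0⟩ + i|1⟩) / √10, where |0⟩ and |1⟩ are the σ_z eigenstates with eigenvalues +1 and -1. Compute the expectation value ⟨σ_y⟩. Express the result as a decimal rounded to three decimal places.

⟨σ_y⟩ = 2 Im(a* b)/(|a|²+|b|²) with a = 3, b = i.
a* b = 3i, so ⟨σ_y⟩ = 6/10.

0.600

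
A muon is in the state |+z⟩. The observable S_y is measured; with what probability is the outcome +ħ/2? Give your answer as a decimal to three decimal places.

0.500

In the S_z basis, |+z⟩ = |+z⟩ and |+y⟩ = (|+z⟩ + i|-z⟩)/√2.
|⟨+y|+z⟩|² = 1/2.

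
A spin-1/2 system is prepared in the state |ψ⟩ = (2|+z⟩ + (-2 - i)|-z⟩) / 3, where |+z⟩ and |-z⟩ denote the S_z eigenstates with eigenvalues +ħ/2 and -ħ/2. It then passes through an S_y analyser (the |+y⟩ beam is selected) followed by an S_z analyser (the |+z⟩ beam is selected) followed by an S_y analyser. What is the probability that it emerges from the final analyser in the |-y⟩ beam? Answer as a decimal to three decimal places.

0.069

First analyser (S_y): P(|+y⟩) = |⟨+y|ψ⟩|² = 5/18.
After stage 1 the state is |+y⟩; P(|+z⟩) = |⟨+z|+y⟩|² = 1/2.
After stage 2 the state is |+z⟩; P(|-y⟩) = |⟨-y|+z⟩|² = 1/2.
Joint probability = 5/18 × 1/2 × 1/2 = 0.069.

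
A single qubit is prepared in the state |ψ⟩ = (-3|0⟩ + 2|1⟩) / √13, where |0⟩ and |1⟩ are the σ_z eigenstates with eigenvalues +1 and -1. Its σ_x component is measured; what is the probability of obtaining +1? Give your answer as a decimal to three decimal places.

|+x⟩ = (|0⟩ + |1⟩)/√2, so ⟨+x|ψ⟩ = (-1) / (√2·√13).
P = |-1|² / 26 = 1/26.

0.038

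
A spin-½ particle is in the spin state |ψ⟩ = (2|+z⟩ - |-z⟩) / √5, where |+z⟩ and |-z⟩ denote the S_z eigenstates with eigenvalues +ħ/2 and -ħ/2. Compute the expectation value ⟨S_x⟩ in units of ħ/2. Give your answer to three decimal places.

-0.800

⟨σ_x⟩ = 2 Re(a* b)/(|a|²+|b|²) with a = 2, b = -1.
a* b = -2, so ⟨σ_x⟩ = -4/5.
⟨S_x⟩ = (ħ/2)·⟨σ_x⟩.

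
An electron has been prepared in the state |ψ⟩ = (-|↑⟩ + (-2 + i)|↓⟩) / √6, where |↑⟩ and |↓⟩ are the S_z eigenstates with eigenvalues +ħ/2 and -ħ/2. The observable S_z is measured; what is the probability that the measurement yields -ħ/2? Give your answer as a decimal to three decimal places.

The -ħ/2 outcome corresponds to |↓⟩. Its amplitude in |ψ⟩ is (-2 + i)/√6.
P = |-2 + i|² / 6 = 5/6.

0.833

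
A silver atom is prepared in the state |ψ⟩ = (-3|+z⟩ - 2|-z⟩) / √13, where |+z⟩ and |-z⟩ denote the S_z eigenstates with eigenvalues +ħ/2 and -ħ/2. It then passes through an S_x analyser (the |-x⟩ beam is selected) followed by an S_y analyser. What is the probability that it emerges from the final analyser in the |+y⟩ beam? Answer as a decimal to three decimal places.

First analyser (S_x): P(|-x⟩) = |⟨-x|ψ⟩|² = 1/26.
After stage 1 the state is |-x⟩; P(|+y⟩) = |⟨+y|-x⟩|² = 1/2.
Joint probability = 1/26 × 1/2 = 0.019.

0.019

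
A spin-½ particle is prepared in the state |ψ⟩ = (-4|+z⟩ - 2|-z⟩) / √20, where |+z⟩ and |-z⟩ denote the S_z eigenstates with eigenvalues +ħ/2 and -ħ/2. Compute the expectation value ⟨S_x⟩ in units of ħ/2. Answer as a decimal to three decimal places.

0.800

⟨σ_x⟩ = 2 Re(a* b)/(|a|²+|b|²) with a = -4, b = -2.
a* b = 8, so ⟨σ_x⟩ = 16/20.
⟨S_x⟩ = (ħ/2)·⟨σ_x⟩.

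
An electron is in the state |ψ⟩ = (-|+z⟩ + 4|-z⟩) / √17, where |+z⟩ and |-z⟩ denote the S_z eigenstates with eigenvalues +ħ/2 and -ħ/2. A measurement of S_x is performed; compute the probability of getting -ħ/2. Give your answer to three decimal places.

0.735

|-x⟩ = (|+z⟩ - |-z⟩)/√2, so ⟨-x|ψ⟩ = (-5) / (√2·√17).
P = |-5|² / 34 = 25/34.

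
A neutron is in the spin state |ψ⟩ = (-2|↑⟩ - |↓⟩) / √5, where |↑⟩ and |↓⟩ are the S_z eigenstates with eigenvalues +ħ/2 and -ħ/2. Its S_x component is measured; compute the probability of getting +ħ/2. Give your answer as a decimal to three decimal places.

0.900

|+x⟩ = (|↑⟩ + |↓⟩)/√2, so ⟨+x|ψ⟩ = (-3) / (√2·√5).
P = |-3|² / 10 = 9/10.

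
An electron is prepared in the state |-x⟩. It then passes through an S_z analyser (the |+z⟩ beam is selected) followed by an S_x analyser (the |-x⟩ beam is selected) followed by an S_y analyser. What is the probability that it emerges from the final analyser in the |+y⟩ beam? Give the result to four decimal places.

First analyser (S_z): from |-x⟩, P(|+z⟩) = 1/2.
After stage 1 the state is |+z⟩; P(|-x⟩) = |⟨-x|+z⟩|² = 1/2.
After stage 2 the state is |-x⟩; P(|+y⟩) = |⟨+y|-x⟩|² = 1/2.
Joint probability = 1/2 × 1/2 × 1/2 = 0.1250.

0.1250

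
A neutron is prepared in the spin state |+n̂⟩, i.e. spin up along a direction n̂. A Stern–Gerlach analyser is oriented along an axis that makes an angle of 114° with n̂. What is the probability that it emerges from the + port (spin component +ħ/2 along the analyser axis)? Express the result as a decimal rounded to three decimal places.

For spin-½, the probability of finding spin-up along an axis at angle θ to the initial spin direction is cos²(θ/2); spin-down is sin²(θ/2).
θ = 114°, so P = cos²(57°) ≈ 0.297.

0.297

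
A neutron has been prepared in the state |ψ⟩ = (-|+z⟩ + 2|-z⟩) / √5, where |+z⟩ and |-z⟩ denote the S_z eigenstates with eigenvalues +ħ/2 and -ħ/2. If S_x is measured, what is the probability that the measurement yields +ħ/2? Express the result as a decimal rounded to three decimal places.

0.100

|+x⟩ = (|+z⟩ + |-z⟩)/√2, so ⟨+x|ψ⟩ = (1) / (√2·√5).
P = |1|² / 10 = 1/10.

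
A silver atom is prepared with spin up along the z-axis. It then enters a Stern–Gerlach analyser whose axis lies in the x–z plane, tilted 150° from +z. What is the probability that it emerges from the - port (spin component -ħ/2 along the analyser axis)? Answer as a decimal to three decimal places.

For spin-½, the probability of finding spin-up along an axis at angle θ to the initial spin direction is cos²(θ/2); spin-down is sin²(θ/2).
θ = 150°, so P = sin²(75°) ≈ 0.933.

0.933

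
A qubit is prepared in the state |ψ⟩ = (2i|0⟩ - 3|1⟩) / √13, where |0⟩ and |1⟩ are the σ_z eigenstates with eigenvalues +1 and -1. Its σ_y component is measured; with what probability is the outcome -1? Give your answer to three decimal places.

0.038

|-y⟩ = (|0⟩ - i|1⟩)/√2, so ⟨-y|ψ⟩ = (-i) / (√2·√13).
P = |-i|² / 26 = 1/26.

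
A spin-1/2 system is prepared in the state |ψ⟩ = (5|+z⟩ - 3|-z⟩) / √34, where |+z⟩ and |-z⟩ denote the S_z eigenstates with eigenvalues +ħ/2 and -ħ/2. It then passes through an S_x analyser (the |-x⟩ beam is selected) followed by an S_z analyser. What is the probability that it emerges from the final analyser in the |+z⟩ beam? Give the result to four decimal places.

First analyser (S_x): P(|-x⟩) = |⟨-x|ψ⟩|² = 64/68.
After stage 1 the state is |-x⟩; P(|+z⟩) = |⟨+z|-x⟩|² = 1/2.
Joint probability = 64/68 × 1/2 = 0.4706.

0.4706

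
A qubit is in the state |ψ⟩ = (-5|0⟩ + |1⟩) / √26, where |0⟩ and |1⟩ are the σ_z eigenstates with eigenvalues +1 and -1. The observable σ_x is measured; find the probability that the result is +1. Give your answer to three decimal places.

0.308

|+x⟩ = (|0⟩ + |1⟩)/√2, so ⟨+x|ψ⟩ = (-4) / (√2·√26).
P = |-4|² / 52 = 16/52.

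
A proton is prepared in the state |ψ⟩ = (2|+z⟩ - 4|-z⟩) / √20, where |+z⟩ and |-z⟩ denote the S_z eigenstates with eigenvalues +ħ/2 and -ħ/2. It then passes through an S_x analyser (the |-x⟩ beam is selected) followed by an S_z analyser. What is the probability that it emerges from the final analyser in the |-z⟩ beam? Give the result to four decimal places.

0.4500

First analyser (S_x): P(|-x⟩) = |⟨-x|ψ⟩|² = 36/40.
After stage 1 the state is |-x⟩; P(|-z⟩) = |⟨-z|-x⟩|² = 1/2.
Joint probability = 36/40 × 1/2 = 0.4500.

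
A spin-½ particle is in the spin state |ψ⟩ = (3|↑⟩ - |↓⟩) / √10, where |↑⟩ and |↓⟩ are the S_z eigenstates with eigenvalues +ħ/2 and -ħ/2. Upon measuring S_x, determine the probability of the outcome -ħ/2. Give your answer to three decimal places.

0.800

|-x⟩ = (|↑⟩ - |↓⟩)/√2, so ⟨-x|ψ⟩ = (4) / (√2·√10).
P = |4|² / 20 = 16/20.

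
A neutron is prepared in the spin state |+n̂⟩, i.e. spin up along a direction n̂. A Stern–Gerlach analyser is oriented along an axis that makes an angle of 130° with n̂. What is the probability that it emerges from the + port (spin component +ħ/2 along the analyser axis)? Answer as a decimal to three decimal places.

For spin-½, the probability of finding spin-up along an axis at angle θ to the initial spin direction is cos²(θ/2); spin-down is sin²(θ/2).
θ = 130°, so P = cos²(65°) ≈ 0.179.

0.179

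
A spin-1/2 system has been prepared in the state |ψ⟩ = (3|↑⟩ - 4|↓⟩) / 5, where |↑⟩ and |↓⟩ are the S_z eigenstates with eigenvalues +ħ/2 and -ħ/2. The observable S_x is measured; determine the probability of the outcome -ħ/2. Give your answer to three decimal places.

0.980

|-x⟩ = (|↑⟩ - |↓⟩)/√2, so ⟨-x|ψ⟩ = (7) / (√2·5).
P = |7|² / 50 = 49/50.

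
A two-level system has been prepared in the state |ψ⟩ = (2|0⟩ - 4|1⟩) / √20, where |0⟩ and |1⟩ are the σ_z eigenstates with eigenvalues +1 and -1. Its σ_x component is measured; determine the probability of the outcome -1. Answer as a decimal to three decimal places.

0.900

|-x⟩ = (|0⟩ - |1⟩)/√2, so ⟨-x|ψ⟩ = (6) / (√2·√20).
P = |6|² / 40 = 36/40.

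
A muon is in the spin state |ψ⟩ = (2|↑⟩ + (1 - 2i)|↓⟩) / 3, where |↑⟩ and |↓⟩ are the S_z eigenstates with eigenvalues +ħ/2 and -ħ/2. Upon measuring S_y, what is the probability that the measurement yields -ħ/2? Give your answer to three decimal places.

0.944

|-y⟩ = (|↑⟩ - i|↓⟩)/√2, so ⟨-y|ψ⟩ = (4 + i) / (√2·3).
P = |4 + i|² / 18 = 17/18.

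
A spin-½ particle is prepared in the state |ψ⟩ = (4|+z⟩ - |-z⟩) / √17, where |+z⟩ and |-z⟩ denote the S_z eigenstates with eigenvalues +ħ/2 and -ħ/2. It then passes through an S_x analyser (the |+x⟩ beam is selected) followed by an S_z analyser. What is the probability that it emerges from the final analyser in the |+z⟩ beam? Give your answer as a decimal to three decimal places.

0.132

First analyser (S_x): P(|+x⟩) = |⟨+x|ψ⟩|² = 9/34.
After stage 1 the state is |+x⟩; P(|+z⟩) = |⟨+z|+x⟩|² = 1/2.
Joint probability = 9/34 × 1/2 = 0.132.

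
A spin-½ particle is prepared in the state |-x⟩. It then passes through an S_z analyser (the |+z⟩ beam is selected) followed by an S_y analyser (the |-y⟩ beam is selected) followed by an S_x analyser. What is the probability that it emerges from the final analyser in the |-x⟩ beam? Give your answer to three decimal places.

0.125

First analyser (S_z): from |-x⟩, P(|+z⟩) = 1/2.
After stage 1 the state is |+z⟩; P(|-y⟩) = |⟨-y|+z⟩|² = 1/2.
After stage 2 the state is |-y⟩; P(|-x⟩) = |⟨-x|-y⟩|² = 1/2.
Joint probability = 1/2 × 1/2 × 1/2 = 0.125.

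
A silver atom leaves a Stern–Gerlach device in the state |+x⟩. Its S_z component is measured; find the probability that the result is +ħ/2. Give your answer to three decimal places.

0.500

In the S_z basis, |+x⟩ = (|+z⟩ + |-z⟩)/√2 and |+z⟩ = |+z⟩.
|⟨+z|+x⟩|² = 1/2.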